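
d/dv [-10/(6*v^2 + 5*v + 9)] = 10*(12*v + 5)/(6*v^2 + 5*v + 9)^2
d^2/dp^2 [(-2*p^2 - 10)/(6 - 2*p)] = 28/(p^3 - 9*p^2 + 27*p - 27)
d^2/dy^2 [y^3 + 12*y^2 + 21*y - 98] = 6*y + 24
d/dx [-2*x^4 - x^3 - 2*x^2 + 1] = x*(-8*x^2 - 3*x - 4)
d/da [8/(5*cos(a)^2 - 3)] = 160*sin(2*a)/(1 - 5*cos(2*a))^2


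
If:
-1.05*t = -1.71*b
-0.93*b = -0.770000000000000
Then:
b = 0.83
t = 1.35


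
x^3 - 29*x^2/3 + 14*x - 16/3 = (x - 8)*(x - 1)*(x - 2/3)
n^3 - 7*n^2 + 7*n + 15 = (n - 5)*(n - 3)*(n + 1)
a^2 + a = a*(a + 1)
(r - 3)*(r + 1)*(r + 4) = r^3 + 2*r^2 - 11*r - 12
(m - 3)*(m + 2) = m^2 - m - 6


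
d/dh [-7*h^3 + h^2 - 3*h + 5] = -21*h^2 + 2*h - 3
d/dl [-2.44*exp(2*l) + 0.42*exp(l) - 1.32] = (0.42 - 4.88*exp(l))*exp(l)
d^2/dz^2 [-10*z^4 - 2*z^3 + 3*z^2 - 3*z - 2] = -120*z^2 - 12*z + 6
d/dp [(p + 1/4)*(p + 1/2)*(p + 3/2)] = 3*p^2 + 9*p/2 + 5/4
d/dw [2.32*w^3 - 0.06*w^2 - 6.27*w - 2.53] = 6.96*w^2 - 0.12*w - 6.27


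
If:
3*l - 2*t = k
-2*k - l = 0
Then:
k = -2*t/7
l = 4*t/7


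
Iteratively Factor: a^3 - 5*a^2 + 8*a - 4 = (a - 2)*(a^2 - 3*a + 2) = (a - 2)*(a - 1)*(a - 2)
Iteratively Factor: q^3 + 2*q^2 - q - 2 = (q - 1)*(q^2 + 3*q + 2) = (q - 1)*(q + 2)*(q + 1)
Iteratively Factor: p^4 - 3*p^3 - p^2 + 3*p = (p + 1)*(p^3 - 4*p^2 + 3*p) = p*(p + 1)*(p^2 - 4*p + 3) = p*(p - 3)*(p + 1)*(p - 1)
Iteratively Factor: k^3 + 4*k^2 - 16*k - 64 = (k - 4)*(k^2 + 8*k + 16) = (k - 4)*(k + 4)*(k + 4)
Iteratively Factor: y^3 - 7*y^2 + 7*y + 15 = (y + 1)*(y^2 - 8*y + 15) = (y - 3)*(y + 1)*(y - 5)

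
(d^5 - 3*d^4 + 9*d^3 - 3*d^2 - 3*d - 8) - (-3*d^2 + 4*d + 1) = d^5 - 3*d^4 + 9*d^3 - 7*d - 9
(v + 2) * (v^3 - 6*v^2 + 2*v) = v^4 - 4*v^3 - 10*v^2 + 4*v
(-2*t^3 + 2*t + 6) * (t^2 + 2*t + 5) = -2*t^5 - 4*t^4 - 8*t^3 + 10*t^2 + 22*t + 30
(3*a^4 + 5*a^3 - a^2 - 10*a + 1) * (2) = 6*a^4 + 10*a^3 - 2*a^2 - 20*a + 2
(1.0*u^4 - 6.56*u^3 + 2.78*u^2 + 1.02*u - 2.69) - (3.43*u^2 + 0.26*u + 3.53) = 1.0*u^4 - 6.56*u^3 - 0.65*u^2 + 0.76*u - 6.22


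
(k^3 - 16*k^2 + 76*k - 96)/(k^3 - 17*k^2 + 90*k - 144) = (k - 2)/(k - 3)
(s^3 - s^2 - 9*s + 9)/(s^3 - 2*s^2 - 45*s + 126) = (s^2 + 2*s - 3)/(s^2 + s - 42)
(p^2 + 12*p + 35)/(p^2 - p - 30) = (p + 7)/(p - 6)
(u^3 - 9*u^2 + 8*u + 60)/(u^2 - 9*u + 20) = (u^2 - 4*u - 12)/(u - 4)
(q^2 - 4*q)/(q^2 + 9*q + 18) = q*(q - 4)/(q^2 + 9*q + 18)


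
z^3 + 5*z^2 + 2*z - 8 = (z - 1)*(z + 2)*(z + 4)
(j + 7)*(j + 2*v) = j^2 + 2*j*v + 7*j + 14*v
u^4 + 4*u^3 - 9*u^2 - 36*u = u*(u - 3)*(u + 3)*(u + 4)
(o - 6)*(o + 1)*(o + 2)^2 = o^4 - o^3 - 22*o^2 - 44*o - 24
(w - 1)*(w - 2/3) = w^2 - 5*w/3 + 2/3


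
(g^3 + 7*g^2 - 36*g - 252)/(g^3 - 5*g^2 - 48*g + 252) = (g + 6)/(g - 6)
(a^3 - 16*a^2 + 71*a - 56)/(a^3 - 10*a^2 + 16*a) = (a^2 - 8*a + 7)/(a*(a - 2))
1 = 1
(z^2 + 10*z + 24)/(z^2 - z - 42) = (z + 4)/(z - 7)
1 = 1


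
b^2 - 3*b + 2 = (b - 2)*(b - 1)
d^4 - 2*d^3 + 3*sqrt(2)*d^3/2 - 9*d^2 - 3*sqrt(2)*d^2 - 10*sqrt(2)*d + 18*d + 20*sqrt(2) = (d - 2)*(d - 2*sqrt(2))*(d + sqrt(2))*(d + 5*sqrt(2)/2)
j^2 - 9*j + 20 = (j - 5)*(j - 4)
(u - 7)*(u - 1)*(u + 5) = u^3 - 3*u^2 - 33*u + 35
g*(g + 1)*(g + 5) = g^3 + 6*g^2 + 5*g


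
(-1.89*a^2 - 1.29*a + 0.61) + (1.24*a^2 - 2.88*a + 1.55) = -0.65*a^2 - 4.17*a + 2.16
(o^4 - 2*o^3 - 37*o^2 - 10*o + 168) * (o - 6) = o^5 - 8*o^4 - 25*o^3 + 212*o^2 + 228*o - 1008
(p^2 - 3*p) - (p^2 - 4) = 4 - 3*p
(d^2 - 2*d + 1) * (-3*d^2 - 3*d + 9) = -3*d^4 + 3*d^3 + 12*d^2 - 21*d + 9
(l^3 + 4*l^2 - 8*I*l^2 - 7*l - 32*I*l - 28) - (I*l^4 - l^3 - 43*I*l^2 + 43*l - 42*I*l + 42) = -I*l^4 + 2*l^3 + 4*l^2 + 35*I*l^2 - 50*l + 10*I*l - 70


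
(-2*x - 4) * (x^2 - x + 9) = -2*x^3 - 2*x^2 - 14*x - 36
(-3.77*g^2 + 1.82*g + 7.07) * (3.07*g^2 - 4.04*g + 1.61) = -11.5739*g^4 + 20.8182*g^3 + 8.2824*g^2 - 25.6326*g + 11.3827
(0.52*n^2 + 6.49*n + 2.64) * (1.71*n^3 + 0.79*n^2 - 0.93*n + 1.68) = 0.8892*n^5 + 11.5087*n^4 + 9.1579*n^3 - 3.0765*n^2 + 8.448*n + 4.4352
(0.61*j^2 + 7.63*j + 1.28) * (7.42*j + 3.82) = 4.5262*j^3 + 58.9448*j^2 + 38.6442*j + 4.8896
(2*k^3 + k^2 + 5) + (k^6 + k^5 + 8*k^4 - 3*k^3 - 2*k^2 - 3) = k^6 + k^5 + 8*k^4 - k^3 - k^2 + 2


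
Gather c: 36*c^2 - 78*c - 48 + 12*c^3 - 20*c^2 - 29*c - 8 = 12*c^3 + 16*c^2 - 107*c - 56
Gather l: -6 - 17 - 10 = -33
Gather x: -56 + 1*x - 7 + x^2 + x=x^2 + 2*x - 63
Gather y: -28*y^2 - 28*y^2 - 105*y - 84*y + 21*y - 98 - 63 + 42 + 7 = -56*y^2 - 168*y - 112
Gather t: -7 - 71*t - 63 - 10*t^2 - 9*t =-10*t^2 - 80*t - 70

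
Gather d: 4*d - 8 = 4*d - 8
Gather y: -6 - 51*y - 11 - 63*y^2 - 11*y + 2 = -63*y^2 - 62*y - 15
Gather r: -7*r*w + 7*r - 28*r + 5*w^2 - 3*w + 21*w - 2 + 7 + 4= r*(-7*w - 21) + 5*w^2 + 18*w + 9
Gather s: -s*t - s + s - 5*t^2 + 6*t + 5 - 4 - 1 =-s*t - 5*t^2 + 6*t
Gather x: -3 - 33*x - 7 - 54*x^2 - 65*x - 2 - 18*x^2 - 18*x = -72*x^2 - 116*x - 12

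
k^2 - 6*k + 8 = (k - 4)*(k - 2)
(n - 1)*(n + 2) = n^2 + n - 2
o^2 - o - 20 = (o - 5)*(o + 4)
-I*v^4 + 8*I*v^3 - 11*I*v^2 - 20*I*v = v*(v - 5)*(v - 4)*(-I*v - I)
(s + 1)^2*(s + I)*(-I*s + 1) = -I*s^4 + 2*s^3 - 2*I*s^3 + 4*s^2 + 2*s + 2*I*s + I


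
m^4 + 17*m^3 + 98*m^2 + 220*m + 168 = (m + 2)^2*(m + 6)*(m + 7)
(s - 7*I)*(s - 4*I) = s^2 - 11*I*s - 28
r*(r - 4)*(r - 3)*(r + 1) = r^4 - 6*r^3 + 5*r^2 + 12*r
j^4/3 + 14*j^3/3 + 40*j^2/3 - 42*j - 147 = (j/3 + 1)*(j - 3)*(j + 7)^2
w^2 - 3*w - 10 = (w - 5)*(w + 2)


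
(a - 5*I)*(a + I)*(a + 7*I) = a^3 + 3*I*a^2 + 33*a + 35*I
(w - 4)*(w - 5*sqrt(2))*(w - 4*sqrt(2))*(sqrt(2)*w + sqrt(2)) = sqrt(2)*w^4 - 18*w^3 - 3*sqrt(2)*w^3 + 36*sqrt(2)*w^2 + 54*w^2 - 120*sqrt(2)*w + 72*w - 160*sqrt(2)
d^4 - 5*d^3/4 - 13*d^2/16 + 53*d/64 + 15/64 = (d - 5/4)*(d - 1)*(d + 1/4)*(d + 3/4)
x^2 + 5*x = x*(x + 5)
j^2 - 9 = (j - 3)*(j + 3)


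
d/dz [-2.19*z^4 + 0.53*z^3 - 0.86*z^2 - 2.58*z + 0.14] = -8.76*z^3 + 1.59*z^2 - 1.72*z - 2.58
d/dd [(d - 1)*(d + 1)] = 2*d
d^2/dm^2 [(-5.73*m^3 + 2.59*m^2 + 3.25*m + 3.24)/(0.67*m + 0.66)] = (-5.144394*m^3 - 15.202836*m^2 - 14.975928*m + 2.29098)/(0.300763*m^3 + 0.888822*m^2 + 0.875556*m + 0.287496)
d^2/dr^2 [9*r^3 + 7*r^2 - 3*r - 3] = 54*r + 14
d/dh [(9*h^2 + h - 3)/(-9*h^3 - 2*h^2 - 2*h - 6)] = (81*h^4 + 18*h^3 - 97*h^2 - 120*h - 12)/(81*h^6 + 36*h^5 + 40*h^4 + 116*h^3 + 28*h^2 + 24*h + 36)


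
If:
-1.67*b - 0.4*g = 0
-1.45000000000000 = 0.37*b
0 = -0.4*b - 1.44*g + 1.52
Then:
No Solution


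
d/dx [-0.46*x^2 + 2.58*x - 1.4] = 2.58 - 0.92*x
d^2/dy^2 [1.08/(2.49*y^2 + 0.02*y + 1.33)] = (-13.392216*y^2 - 0.107568*y + 1.08*(4.98*y + 0.02)*(9.96*y + 0.04) - 7.153272)/(2.49*y^2 + 0.02*y + 1.33)^3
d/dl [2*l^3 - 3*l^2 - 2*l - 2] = 6*l^2 - 6*l - 2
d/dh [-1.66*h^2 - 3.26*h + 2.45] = -3.32*h - 3.26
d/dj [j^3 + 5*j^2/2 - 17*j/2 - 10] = 3*j^2 + 5*j - 17/2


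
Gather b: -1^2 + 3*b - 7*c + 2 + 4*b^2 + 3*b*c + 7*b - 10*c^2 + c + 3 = 4*b^2 + b*(3*c + 10) - 10*c^2 - 6*c + 4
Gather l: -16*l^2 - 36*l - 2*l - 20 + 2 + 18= -16*l^2 - 38*l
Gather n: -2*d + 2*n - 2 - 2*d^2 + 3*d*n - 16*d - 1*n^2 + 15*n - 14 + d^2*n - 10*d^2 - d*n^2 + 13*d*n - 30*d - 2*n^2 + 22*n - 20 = -12*d^2 - 48*d + n^2*(-d - 3) + n*(d^2 + 16*d + 39) - 36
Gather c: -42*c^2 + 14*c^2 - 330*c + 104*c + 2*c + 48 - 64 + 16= -28*c^2 - 224*c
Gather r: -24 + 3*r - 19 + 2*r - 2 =5*r - 45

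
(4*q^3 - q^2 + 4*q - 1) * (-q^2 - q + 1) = -4*q^5 - 3*q^4 + q^3 - 4*q^2 + 5*q - 1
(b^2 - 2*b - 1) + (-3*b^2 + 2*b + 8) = 7 - 2*b^2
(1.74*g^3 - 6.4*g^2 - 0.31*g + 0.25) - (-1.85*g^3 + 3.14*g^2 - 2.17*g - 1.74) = 3.59*g^3 - 9.54*g^2 + 1.86*g + 1.99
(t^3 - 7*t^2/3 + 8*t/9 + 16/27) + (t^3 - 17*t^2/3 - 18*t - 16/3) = 2*t^3 - 8*t^2 - 154*t/9 - 128/27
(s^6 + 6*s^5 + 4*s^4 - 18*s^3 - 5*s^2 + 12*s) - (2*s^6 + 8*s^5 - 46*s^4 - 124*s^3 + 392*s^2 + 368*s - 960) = -s^6 - 2*s^5 + 50*s^4 + 106*s^3 - 397*s^2 - 356*s + 960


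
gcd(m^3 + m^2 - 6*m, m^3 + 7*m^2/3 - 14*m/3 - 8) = m^2 + m - 6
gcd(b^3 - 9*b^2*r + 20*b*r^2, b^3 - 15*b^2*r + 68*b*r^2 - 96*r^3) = -b + 4*r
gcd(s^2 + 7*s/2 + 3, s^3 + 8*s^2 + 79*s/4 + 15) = s + 3/2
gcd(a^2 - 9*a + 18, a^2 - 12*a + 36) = a - 6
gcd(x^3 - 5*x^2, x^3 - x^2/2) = x^2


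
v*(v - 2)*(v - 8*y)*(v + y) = v^4 - 7*v^3*y - 2*v^3 - 8*v^2*y^2 + 14*v^2*y + 16*v*y^2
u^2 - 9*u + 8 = (u - 8)*(u - 1)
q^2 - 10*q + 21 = (q - 7)*(q - 3)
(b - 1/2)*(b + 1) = b^2 + b/2 - 1/2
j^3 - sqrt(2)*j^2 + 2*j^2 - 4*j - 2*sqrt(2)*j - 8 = (j + 2)*(j - 2*sqrt(2))*(j + sqrt(2))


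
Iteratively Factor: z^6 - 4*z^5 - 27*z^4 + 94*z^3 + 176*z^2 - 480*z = (z - 2)*(z^5 - 2*z^4 - 31*z^3 + 32*z^2 + 240*z) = (z - 2)*(z + 3)*(z^4 - 5*z^3 - 16*z^2 + 80*z) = (z - 4)*(z - 2)*(z + 3)*(z^3 - z^2 - 20*z) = (z - 4)*(z - 2)*(z + 3)*(z + 4)*(z^2 - 5*z) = z*(z - 4)*(z - 2)*(z + 3)*(z + 4)*(z - 5)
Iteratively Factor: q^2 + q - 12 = (q + 4)*(q - 3)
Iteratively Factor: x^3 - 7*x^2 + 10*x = (x - 2)*(x^2 - 5*x) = (x - 5)*(x - 2)*(x)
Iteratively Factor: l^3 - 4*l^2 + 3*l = (l)*(l^2 - 4*l + 3) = l*(l - 3)*(l - 1)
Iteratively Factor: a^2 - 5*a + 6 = (a - 3)*(a - 2)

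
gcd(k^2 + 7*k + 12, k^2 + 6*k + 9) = k + 3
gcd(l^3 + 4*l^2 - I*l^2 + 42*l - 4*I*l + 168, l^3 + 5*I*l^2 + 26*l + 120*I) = l + 6*I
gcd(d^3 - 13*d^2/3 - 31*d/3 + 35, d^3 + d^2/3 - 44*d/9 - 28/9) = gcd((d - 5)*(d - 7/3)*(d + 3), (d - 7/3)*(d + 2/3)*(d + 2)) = d - 7/3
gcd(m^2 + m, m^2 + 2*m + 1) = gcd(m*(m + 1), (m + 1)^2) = m + 1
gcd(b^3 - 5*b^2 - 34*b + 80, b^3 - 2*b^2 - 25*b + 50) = b^2 + 3*b - 10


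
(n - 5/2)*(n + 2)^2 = n^3 + 3*n^2/2 - 6*n - 10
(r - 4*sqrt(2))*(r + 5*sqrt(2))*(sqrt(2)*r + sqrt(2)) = sqrt(2)*r^3 + sqrt(2)*r^2 + 2*r^2 - 40*sqrt(2)*r + 2*r - 40*sqrt(2)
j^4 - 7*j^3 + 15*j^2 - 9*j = j*(j - 3)^2*(j - 1)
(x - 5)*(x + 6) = x^2 + x - 30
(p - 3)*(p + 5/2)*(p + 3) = p^3 + 5*p^2/2 - 9*p - 45/2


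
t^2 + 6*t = t*(t + 6)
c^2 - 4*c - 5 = (c - 5)*(c + 1)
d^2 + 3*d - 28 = (d - 4)*(d + 7)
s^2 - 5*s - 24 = (s - 8)*(s + 3)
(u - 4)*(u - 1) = u^2 - 5*u + 4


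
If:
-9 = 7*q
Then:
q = -9/7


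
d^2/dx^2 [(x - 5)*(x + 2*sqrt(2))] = 2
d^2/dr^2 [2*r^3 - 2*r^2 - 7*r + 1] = 12*r - 4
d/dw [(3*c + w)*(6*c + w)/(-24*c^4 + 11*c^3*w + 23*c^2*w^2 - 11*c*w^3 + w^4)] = (-(3*c + w)*(6*c + w)*(11*c^3 + 46*c^2*w - 33*c*w^2 + 4*w^3) + (9*c + 2*w)*(-24*c^4 + 11*c^3*w + 23*c^2*w^2 - 11*c*w^3 + w^4))/(-24*c^4 + 11*c^3*w + 23*c^2*w^2 - 11*c*w^3 + w^4)^2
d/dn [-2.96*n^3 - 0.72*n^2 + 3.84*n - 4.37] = -8.88*n^2 - 1.44*n + 3.84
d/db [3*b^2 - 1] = 6*b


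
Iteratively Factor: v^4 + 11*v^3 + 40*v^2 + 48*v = (v + 4)*(v^3 + 7*v^2 + 12*v) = v*(v + 4)*(v^2 + 7*v + 12) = v*(v + 4)^2*(v + 3)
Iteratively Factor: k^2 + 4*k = (k)*(k + 4)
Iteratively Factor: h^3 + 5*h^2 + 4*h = (h + 4)*(h^2 + h) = h*(h + 4)*(h + 1)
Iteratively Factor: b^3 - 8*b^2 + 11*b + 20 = (b + 1)*(b^2 - 9*b + 20) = (b - 5)*(b + 1)*(b - 4)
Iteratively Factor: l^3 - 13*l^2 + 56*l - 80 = (l - 4)*(l^2 - 9*l + 20) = (l - 4)^2*(l - 5)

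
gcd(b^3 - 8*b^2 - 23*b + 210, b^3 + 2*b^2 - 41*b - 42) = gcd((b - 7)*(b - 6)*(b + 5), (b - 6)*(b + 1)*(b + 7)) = b - 6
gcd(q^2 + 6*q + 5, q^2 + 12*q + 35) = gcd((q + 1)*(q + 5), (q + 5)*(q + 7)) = q + 5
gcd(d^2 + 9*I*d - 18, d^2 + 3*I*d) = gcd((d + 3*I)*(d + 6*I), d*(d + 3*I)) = d + 3*I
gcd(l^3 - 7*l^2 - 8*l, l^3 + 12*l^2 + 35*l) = l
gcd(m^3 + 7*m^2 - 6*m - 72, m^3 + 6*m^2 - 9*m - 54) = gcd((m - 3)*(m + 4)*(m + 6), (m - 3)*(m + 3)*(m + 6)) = m^2 + 3*m - 18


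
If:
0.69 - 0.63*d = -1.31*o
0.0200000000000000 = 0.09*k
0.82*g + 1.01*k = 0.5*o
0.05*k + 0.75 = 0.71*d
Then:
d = 1.07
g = -0.28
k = 0.22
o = -0.01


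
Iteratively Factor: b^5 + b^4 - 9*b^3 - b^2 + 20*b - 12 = (b - 1)*(b^4 + 2*b^3 - 7*b^2 - 8*b + 12) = (b - 2)*(b - 1)*(b^3 + 4*b^2 + b - 6) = (b - 2)*(b - 1)*(b + 2)*(b^2 + 2*b - 3) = (b - 2)*(b - 1)^2*(b + 2)*(b + 3)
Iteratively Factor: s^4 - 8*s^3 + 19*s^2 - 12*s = (s - 1)*(s^3 - 7*s^2 + 12*s) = (s - 4)*(s - 1)*(s^2 - 3*s) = (s - 4)*(s - 3)*(s - 1)*(s)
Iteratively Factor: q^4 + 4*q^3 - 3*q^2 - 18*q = (q + 3)*(q^3 + q^2 - 6*q) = (q - 2)*(q + 3)*(q^2 + 3*q) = q*(q - 2)*(q + 3)*(q + 3)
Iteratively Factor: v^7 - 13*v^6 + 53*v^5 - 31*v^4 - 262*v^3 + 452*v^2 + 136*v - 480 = (v - 2)*(v^6 - 11*v^5 + 31*v^4 + 31*v^3 - 200*v^2 + 52*v + 240) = (v - 2)^2*(v^5 - 9*v^4 + 13*v^3 + 57*v^2 - 86*v - 120) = (v - 4)*(v - 2)^2*(v^4 - 5*v^3 - 7*v^2 + 29*v + 30) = (v - 4)*(v - 2)^2*(v + 2)*(v^3 - 7*v^2 + 7*v + 15) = (v - 5)*(v - 4)*(v - 2)^2*(v + 2)*(v^2 - 2*v - 3) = (v - 5)*(v - 4)*(v - 2)^2*(v + 1)*(v + 2)*(v - 3)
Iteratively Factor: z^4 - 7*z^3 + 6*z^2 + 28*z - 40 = (z + 2)*(z^3 - 9*z^2 + 24*z - 20) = (z - 5)*(z + 2)*(z^2 - 4*z + 4) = (z - 5)*(z - 2)*(z + 2)*(z - 2)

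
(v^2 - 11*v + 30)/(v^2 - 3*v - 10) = (v - 6)/(v + 2)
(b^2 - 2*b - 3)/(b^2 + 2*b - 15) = (b + 1)/(b + 5)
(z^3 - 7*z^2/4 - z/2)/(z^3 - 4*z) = (z + 1/4)/(z + 2)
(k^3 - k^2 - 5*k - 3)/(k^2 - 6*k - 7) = (k^2 - 2*k - 3)/(k - 7)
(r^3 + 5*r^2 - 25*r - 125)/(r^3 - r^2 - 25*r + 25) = (r + 5)/(r - 1)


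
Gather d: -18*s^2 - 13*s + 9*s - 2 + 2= -18*s^2 - 4*s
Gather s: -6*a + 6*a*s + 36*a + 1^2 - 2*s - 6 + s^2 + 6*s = 30*a + s^2 + s*(6*a + 4) - 5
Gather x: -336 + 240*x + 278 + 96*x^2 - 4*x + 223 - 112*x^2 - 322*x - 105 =-16*x^2 - 86*x + 60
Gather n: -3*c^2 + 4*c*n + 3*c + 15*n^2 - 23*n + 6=-3*c^2 + 3*c + 15*n^2 + n*(4*c - 23) + 6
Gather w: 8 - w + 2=10 - w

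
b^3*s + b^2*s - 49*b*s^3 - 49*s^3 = (b - 7*s)*(b + 7*s)*(b*s + s)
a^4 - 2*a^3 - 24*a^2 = a^2*(a - 6)*(a + 4)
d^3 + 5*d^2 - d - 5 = (d - 1)*(d + 1)*(d + 5)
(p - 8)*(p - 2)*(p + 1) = p^3 - 9*p^2 + 6*p + 16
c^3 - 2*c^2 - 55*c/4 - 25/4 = (c - 5)*(c + 1/2)*(c + 5/2)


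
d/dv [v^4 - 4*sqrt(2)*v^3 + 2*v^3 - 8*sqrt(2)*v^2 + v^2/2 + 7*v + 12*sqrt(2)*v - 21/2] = 4*v^3 - 12*sqrt(2)*v^2 + 6*v^2 - 16*sqrt(2)*v + v + 7 + 12*sqrt(2)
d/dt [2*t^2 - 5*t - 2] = 4*t - 5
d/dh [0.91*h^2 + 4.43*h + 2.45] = 1.82*h + 4.43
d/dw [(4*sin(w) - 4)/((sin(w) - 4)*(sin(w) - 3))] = 4*(2*sin(w) + cos(w)^2 + 4)*cos(w)/((sin(w) - 4)^2*(sin(w) - 3)^2)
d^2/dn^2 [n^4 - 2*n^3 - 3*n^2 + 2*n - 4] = 12*n^2 - 12*n - 6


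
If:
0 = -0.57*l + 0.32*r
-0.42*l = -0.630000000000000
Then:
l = 1.50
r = 2.67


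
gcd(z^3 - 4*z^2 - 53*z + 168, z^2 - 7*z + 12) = z - 3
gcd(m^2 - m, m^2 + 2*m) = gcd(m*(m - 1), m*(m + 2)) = m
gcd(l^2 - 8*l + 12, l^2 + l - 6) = l - 2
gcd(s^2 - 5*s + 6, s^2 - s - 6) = s - 3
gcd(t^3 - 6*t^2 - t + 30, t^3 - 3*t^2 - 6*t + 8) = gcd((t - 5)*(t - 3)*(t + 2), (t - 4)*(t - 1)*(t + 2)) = t + 2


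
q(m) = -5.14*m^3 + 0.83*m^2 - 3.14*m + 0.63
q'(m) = -15.42*m^2 + 1.66*m - 3.14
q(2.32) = -66.37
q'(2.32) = -82.29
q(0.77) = -3.64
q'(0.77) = -11.00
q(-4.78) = 595.97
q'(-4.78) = -363.40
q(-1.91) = 45.47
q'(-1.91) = -62.56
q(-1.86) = 42.42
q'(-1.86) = -59.57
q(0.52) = -1.50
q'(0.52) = -6.45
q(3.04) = -145.65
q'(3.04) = -140.60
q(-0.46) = 2.75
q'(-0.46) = -7.17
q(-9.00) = 3843.18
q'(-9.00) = -1267.10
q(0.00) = 0.63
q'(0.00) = -3.14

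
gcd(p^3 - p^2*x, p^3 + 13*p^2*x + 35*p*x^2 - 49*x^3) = -p + x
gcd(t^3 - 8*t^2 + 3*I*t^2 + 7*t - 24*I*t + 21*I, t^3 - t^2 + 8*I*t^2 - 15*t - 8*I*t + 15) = t^2 + t*(-1 + 3*I) - 3*I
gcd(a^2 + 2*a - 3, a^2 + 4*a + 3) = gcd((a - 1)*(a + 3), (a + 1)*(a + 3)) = a + 3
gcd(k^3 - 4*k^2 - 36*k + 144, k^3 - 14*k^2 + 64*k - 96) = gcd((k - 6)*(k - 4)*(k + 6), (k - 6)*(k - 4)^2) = k^2 - 10*k + 24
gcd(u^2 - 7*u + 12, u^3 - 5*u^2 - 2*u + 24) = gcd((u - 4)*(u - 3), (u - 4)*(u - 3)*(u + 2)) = u^2 - 7*u + 12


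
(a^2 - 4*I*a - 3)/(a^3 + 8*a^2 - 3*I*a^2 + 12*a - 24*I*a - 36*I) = (a - I)/(a^2 + 8*a + 12)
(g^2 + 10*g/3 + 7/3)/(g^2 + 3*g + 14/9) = 3*(g + 1)/(3*g + 2)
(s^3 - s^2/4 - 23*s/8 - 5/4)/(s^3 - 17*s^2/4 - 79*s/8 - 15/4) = (s - 2)/(s - 6)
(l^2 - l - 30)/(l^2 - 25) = (l - 6)/(l - 5)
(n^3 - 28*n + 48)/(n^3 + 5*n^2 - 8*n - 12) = (n - 4)/(n + 1)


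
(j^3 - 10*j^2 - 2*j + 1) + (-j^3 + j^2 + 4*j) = -9*j^2 + 2*j + 1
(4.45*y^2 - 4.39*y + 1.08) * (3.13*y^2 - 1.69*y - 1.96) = 13.9285*y^4 - 21.2612*y^3 + 2.0775*y^2 + 6.7792*y - 2.1168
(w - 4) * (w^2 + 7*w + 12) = w^3 + 3*w^2 - 16*w - 48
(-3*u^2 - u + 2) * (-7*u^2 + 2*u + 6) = 21*u^4 + u^3 - 34*u^2 - 2*u + 12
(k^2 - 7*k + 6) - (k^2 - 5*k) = 6 - 2*k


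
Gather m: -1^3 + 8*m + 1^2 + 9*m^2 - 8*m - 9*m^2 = 0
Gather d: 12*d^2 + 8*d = 12*d^2 + 8*d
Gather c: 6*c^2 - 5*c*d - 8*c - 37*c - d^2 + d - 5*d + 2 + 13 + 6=6*c^2 + c*(-5*d - 45) - d^2 - 4*d + 21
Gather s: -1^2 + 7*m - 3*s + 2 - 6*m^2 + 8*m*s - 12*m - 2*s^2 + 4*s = -6*m^2 - 5*m - 2*s^2 + s*(8*m + 1) + 1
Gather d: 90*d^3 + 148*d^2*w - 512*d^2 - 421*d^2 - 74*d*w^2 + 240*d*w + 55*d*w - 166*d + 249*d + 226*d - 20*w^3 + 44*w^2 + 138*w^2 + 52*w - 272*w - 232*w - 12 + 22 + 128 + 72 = 90*d^3 + d^2*(148*w - 933) + d*(-74*w^2 + 295*w + 309) - 20*w^3 + 182*w^2 - 452*w + 210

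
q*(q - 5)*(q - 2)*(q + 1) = q^4 - 6*q^3 + 3*q^2 + 10*q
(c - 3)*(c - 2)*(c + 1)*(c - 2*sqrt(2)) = c^4 - 4*c^3 - 2*sqrt(2)*c^3 + c^2 + 8*sqrt(2)*c^2 - 2*sqrt(2)*c + 6*c - 12*sqrt(2)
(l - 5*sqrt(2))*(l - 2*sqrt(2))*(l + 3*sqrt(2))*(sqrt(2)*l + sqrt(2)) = sqrt(2)*l^4 - 8*l^3 + sqrt(2)*l^3 - 22*sqrt(2)*l^2 - 8*l^2 - 22*sqrt(2)*l + 120*l + 120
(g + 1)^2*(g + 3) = g^3 + 5*g^2 + 7*g + 3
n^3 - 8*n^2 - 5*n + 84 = (n - 7)*(n - 4)*(n + 3)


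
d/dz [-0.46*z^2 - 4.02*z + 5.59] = -0.92*z - 4.02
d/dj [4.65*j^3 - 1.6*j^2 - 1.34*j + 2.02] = 13.95*j^2 - 3.2*j - 1.34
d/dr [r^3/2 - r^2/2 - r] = 3*r^2/2 - r - 1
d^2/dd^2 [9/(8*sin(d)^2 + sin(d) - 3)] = 9*(-256*sin(d)^4 - 24*sin(d)^3 + 287*sin(d)^2 + 45*sin(d) + 50)/(8*sin(d)^2 + sin(d) - 3)^3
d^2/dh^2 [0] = 0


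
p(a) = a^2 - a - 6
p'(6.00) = 11.00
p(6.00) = 24.00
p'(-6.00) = -13.00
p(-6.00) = 36.00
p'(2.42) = 3.84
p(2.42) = -2.56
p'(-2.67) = -6.34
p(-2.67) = 3.80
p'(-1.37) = -3.74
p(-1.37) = -2.75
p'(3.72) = 6.44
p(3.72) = 4.12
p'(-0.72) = -2.44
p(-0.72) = -4.76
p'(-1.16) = -3.32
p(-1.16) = -3.49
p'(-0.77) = -2.54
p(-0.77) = -4.64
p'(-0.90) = -2.80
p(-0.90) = -4.29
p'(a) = 2*a - 1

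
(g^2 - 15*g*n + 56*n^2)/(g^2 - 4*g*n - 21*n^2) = (g - 8*n)/(g + 3*n)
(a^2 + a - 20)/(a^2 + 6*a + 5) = (a - 4)/(a + 1)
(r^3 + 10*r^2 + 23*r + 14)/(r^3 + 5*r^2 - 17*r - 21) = (r + 2)/(r - 3)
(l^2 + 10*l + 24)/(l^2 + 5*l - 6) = (l + 4)/(l - 1)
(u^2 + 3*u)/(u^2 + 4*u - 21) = u*(u + 3)/(u^2 + 4*u - 21)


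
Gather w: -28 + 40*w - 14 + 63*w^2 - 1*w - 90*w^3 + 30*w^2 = -90*w^3 + 93*w^2 + 39*w - 42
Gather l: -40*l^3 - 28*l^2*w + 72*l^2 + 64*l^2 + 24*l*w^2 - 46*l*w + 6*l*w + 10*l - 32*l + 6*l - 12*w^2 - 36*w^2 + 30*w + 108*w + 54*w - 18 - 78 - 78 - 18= -40*l^3 + l^2*(136 - 28*w) + l*(24*w^2 - 40*w - 16) - 48*w^2 + 192*w - 192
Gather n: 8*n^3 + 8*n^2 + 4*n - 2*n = 8*n^3 + 8*n^2 + 2*n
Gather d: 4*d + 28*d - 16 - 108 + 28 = 32*d - 96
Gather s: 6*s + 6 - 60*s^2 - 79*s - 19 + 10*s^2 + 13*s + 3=-50*s^2 - 60*s - 10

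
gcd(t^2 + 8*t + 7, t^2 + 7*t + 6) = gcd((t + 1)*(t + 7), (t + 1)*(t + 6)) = t + 1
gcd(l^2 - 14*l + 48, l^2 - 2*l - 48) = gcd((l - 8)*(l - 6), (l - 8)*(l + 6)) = l - 8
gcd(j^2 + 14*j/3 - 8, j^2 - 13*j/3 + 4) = j - 4/3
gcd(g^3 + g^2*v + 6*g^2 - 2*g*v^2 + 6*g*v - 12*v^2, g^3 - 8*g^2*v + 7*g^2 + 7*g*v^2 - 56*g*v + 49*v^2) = -g + v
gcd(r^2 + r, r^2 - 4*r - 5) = r + 1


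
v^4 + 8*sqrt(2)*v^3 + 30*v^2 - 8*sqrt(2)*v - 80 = (v - sqrt(2))*(v + 2*sqrt(2))^2*(v + 5*sqrt(2))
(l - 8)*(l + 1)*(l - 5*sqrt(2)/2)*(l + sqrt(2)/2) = l^4 - 7*l^3 - 2*sqrt(2)*l^3 - 21*l^2/2 + 14*sqrt(2)*l^2 + 35*l/2 + 16*sqrt(2)*l + 20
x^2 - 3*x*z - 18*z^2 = (x - 6*z)*(x + 3*z)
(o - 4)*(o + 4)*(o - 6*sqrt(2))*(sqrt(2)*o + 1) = sqrt(2)*o^4 - 11*o^3 - 22*sqrt(2)*o^2 + 176*o + 96*sqrt(2)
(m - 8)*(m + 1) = m^2 - 7*m - 8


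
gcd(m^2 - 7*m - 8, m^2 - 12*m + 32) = m - 8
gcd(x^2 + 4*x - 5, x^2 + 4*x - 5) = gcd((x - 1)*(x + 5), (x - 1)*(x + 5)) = x^2 + 4*x - 5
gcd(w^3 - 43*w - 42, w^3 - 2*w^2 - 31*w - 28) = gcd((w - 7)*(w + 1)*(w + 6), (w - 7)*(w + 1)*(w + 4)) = w^2 - 6*w - 7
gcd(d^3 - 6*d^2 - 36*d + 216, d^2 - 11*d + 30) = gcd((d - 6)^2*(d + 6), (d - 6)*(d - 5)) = d - 6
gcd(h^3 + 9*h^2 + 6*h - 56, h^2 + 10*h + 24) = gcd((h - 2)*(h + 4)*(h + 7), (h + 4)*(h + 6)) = h + 4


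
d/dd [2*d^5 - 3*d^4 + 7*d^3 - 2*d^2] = d*(10*d^3 - 12*d^2 + 21*d - 4)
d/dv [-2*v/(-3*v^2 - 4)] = 2*(4 - 3*v^2)/(9*v^4 + 24*v^2 + 16)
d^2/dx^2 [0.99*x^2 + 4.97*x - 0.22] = 1.98000000000000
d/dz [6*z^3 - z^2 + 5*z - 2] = 18*z^2 - 2*z + 5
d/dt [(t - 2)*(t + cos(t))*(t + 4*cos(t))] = (2 - t)*(t + cos(t))*(4*sin(t) - 1) + (2 - t)*(t + 4*cos(t))*(sin(t) - 1) + (t + cos(t))*(t + 4*cos(t))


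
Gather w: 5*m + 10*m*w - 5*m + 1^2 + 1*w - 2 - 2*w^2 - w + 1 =10*m*w - 2*w^2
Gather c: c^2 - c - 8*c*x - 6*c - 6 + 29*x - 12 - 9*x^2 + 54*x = c^2 + c*(-8*x - 7) - 9*x^2 + 83*x - 18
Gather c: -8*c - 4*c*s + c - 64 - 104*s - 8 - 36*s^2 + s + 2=c*(-4*s - 7) - 36*s^2 - 103*s - 70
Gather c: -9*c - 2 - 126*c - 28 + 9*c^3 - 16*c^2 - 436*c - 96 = 9*c^3 - 16*c^2 - 571*c - 126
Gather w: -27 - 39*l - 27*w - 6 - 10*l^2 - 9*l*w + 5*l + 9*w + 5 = -10*l^2 - 34*l + w*(-9*l - 18) - 28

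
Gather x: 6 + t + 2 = t + 8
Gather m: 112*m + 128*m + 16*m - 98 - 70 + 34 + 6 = 256*m - 128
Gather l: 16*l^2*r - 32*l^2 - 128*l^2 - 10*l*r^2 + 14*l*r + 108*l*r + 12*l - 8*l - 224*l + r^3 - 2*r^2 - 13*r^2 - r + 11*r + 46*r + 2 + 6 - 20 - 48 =l^2*(16*r - 160) + l*(-10*r^2 + 122*r - 220) + r^3 - 15*r^2 + 56*r - 60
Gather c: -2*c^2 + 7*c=-2*c^2 + 7*c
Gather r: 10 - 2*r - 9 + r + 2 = 3 - r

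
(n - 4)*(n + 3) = n^2 - n - 12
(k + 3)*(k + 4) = k^2 + 7*k + 12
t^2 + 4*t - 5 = (t - 1)*(t + 5)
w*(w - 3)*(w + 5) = w^3 + 2*w^2 - 15*w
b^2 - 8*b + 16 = (b - 4)^2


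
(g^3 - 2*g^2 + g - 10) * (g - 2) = g^4 - 4*g^3 + 5*g^2 - 12*g + 20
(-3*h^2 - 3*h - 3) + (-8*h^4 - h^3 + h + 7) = -8*h^4 - h^3 - 3*h^2 - 2*h + 4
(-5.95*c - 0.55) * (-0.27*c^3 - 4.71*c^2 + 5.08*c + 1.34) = 1.6065*c^4 + 28.173*c^3 - 27.6355*c^2 - 10.767*c - 0.737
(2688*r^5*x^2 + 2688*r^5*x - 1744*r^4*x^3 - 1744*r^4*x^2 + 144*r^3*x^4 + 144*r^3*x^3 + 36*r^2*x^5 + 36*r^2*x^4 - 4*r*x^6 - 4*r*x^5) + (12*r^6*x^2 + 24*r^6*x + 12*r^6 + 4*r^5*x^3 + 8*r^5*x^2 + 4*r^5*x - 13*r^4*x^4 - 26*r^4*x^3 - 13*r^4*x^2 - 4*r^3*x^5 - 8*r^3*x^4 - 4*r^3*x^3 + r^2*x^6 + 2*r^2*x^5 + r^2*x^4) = 12*r^6*x^2 + 24*r^6*x + 12*r^6 + 4*r^5*x^3 + 2696*r^5*x^2 + 2692*r^5*x - 13*r^4*x^4 - 1770*r^4*x^3 - 1757*r^4*x^2 - 4*r^3*x^5 + 136*r^3*x^4 + 140*r^3*x^3 + r^2*x^6 + 38*r^2*x^5 + 37*r^2*x^4 - 4*r*x^6 - 4*r*x^5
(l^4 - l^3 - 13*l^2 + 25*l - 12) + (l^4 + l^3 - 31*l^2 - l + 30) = 2*l^4 - 44*l^2 + 24*l + 18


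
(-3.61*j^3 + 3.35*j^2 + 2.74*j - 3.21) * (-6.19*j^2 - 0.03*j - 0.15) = 22.3459*j^5 - 20.6282*j^4 - 16.5196*j^3 + 19.2852*j^2 - 0.3147*j + 0.4815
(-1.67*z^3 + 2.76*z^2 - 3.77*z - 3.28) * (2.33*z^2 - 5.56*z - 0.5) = -3.8911*z^5 + 15.716*z^4 - 23.2947*z^3 + 11.9388*z^2 + 20.1218*z + 1.64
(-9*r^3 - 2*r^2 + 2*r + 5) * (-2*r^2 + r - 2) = 18*r^5 - 5*r^4 + 12*r^3 - 4*r^2 + r - 10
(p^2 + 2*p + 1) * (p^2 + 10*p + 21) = p^4 + 12*p^3 + 42*p^2 + 52*p + 21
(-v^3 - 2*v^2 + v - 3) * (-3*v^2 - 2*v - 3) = 3*v^5 + 8*v^4 + 4*v^3 + 13*v^2 + 3*v + 9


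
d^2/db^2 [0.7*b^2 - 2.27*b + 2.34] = 1.40000000000000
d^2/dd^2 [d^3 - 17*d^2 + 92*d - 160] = 6*d - 34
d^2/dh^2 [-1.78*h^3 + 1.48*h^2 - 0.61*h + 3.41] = 2.96 - 10.68*h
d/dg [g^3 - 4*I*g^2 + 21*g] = 3*g^2 - 8*I*g + 21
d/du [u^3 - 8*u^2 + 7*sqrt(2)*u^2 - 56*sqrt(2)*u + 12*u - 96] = 3*u^2 - 16*u + 14*sqrt(2)*u - 56*sqrt(2) + 12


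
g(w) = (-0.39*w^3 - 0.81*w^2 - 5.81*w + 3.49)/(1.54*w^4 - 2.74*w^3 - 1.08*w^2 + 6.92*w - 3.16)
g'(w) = (-1.17*w^2 - 1.62*w - 5.81)/(1.54*w^4 - 2.74*w^3 - 1.08*w^2 + 6.92*w - 3.16) + (-6.16*w^3 + 8.22*w^2 + 2.16*w - 6.92)*(-0.39*w^3 - 0.81*w^2 - 5.81*w + 3.49)/(1.54*w^4 - 2.74*w^3 - 1.08*w^2 + 6.92*w - 3.16)^2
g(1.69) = -2.20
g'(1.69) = 1.89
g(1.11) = -2.52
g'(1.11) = -1.09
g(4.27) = -0.22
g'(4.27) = 0.12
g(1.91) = -1.77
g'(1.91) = 1.94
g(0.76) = -1.99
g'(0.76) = -1.63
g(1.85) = -1.88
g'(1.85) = 1.99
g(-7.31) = 0.03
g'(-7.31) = 0.00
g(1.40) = -2.60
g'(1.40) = 0.65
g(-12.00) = 0.02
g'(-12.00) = 0.00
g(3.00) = -0.54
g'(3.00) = 0.50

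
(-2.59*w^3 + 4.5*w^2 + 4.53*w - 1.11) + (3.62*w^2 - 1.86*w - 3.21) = -2.59*w^3 + 8.12*w^2 + 2.67*w - 4.32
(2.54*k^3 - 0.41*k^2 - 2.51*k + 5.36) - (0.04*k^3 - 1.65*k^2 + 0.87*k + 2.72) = 2.5*k^3 + 1.24*k^2 - 3.38*k + 2.64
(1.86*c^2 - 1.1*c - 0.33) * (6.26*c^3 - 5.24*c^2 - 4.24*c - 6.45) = 11.6436*c^5 - 16.6324*c^4 - 4.1882*c^3 - 5.6038*c^2 + 8.4942*c + 2.1285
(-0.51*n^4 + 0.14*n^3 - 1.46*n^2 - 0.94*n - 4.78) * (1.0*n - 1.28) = -0.51*n^5 + 0.7928*n^4 - 1.6392*n^3 + 0.9288*n^2 - 3.5768*n + 6.1184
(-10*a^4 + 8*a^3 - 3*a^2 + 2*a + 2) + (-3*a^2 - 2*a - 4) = -10*a^4 + 8*a^3 - 6*a^2 - 2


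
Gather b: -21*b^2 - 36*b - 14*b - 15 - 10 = -21*b^2 - 50*b - 25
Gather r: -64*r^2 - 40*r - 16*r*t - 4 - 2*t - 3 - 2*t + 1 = -64*r^2 + r*(-16*t - 40) - 4*t - 6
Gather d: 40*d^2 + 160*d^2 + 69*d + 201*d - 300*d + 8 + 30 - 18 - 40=200*d^2 - 30*d - 20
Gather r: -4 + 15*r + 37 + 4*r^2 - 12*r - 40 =4*r^2 + 3*r - 7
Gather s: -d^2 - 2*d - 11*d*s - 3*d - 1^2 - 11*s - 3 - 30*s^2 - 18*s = -d^2 - 5*d - 30*s^2 + s*(-11*d - 29) - 4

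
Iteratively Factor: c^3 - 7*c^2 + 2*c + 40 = (c + 2)*(c^2 - 9*c + 20) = (c - 5)*(c + 2)*(c - 4)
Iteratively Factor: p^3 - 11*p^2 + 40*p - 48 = (p - 4)*(p^2 - 7*p + 12) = (p - 4)^2*(p - 3)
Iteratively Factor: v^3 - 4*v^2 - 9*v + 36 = (v - 3)*(v^2 - v - 12) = (v - 3)*(v + 3)*(v - 4)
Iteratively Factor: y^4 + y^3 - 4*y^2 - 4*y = (y)*(y^3 + y^2 - 4*y - 4) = y*(y - 2)*(y^2 + 3*y + 2) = y*(y - 2)*(y + 2)*(y + 1)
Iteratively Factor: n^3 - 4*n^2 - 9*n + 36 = (n + 3)*(n^2 - 7*n + 12) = (n - 3)*(n + 3)*(n - 4)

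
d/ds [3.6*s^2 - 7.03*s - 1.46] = 7.2*s - 7.03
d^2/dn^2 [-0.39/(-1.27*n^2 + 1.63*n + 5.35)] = (1.258062*n^2 - 1.614678*n - 0.39*(2.54*n - 1.63)*(5.08*n - 3.26) - 5.29971)/(-1.27*n^2 + 1.63*n + 5.35)^3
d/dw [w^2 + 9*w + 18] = 2*w + 9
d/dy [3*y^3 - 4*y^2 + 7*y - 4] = 9*y^2 - 8*y + 7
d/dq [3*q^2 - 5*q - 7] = 6*q - 5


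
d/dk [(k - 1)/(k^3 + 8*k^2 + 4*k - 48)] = (k^3 + 8*k^2 + 4*k - (k - 1)*(3*k^2 + 16*k + 4) - 48)/(k^3 + 8*k^2 + 4*k - 48)^2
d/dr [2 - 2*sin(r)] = -2*cos(r)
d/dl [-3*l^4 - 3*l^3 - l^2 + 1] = l*(-12*l^2 - 9*l - 2)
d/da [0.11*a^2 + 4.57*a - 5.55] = 0.22*a + 4.57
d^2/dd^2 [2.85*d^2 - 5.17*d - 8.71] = 5.70000000000000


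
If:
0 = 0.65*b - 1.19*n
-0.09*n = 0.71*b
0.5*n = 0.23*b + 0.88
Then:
No Solution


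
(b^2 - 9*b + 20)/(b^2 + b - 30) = (b - 4)/(b + 6)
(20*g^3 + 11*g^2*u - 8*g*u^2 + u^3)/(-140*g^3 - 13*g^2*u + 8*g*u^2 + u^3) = (-5*g^2 - 4*g*u + u^2)/(35*g^2 + 12*g*u + u^2)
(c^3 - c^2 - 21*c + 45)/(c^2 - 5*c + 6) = (c^2 + 2*c - 15)/(c - 2)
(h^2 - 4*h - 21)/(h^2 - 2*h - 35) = (h + 3)/(h + 5)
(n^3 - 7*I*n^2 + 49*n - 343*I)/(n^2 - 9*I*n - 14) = (n^2 + 49)/(n - 2*I)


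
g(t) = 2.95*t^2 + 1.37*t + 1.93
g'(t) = 5.9*t + 1.37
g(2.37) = 21.75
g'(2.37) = 15.35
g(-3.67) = 36.64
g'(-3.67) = -20.28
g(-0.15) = 1.79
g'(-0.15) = 0.48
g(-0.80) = 2.72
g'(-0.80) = -3.35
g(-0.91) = 3.13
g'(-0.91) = -4.00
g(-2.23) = 13.54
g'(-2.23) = -11.79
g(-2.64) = 18.87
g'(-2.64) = -14.21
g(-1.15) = 4.26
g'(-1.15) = -5.42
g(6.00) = 116.35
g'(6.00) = 36.77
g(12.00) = 443.17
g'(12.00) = 72.17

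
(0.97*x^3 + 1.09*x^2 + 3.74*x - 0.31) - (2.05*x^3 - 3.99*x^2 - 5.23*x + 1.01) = -1.08*x^3 + 5.08*x^2 + 8.97*x - 1.32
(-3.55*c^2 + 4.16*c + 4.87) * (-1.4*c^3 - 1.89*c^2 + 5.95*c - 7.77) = 4.97*c^5 + 0.8855*c^4 - 35.8029*c^3 + 43.1312*c^2 - 3.3467*c - 37.8399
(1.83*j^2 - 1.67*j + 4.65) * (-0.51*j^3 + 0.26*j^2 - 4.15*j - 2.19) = -0.9333*j^5 + 1.3275*j^4 - 10.4002*j^3 + 4.1318*j^2 - 15.6402*j - 10.1835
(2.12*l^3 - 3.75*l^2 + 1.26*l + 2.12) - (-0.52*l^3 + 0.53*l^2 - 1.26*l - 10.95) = 2.64*l^3 - 4.28*l^2 + 2.52*l + 13.07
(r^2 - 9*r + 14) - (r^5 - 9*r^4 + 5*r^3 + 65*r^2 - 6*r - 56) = -r^5 + 9*r^4 - 5*r^3 - 64*r^2 - 3*r + 70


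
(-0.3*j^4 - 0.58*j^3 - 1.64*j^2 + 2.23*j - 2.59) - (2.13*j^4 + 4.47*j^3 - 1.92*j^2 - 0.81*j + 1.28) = -2.43*j^4 - 5.05*j^3 + 0.28*j^2 + 3.04*j - 3.87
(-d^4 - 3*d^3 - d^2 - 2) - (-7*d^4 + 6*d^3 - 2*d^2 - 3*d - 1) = 6*d^4 - 9*d^3 + d^2 + 3*d - 1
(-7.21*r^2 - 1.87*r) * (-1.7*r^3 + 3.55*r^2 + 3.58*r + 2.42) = 12.257*r^5 - 22.4165*r^4 - 32.4503*r^3 - 24.1428*r^2 - 4.5254*r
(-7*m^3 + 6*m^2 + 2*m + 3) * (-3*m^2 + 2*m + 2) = 21*m^5 - 32*m^4 - 8*m^3 + 7*m^2 + 10*m + 6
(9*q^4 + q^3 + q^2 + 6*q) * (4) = 36*q^4 + 4*q^3 + 4*q^2 + 24*q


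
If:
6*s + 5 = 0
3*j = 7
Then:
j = 7/3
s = -5/6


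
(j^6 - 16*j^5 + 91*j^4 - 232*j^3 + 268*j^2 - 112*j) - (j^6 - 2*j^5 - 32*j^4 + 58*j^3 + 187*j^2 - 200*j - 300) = -14*j^5 + 123*j^4 - 290*j^3 + 81*j^2 + 88*j + 300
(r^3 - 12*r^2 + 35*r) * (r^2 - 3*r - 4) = r^5 - 15*r^4 + 67*r^3 - 57*r^2 - 140*r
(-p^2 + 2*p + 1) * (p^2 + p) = -p^4 + p^3 + 3*p^2 + p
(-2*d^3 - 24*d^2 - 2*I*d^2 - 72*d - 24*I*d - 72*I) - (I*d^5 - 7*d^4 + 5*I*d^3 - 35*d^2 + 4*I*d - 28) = -I*d^5 + 7*d^4 - 2*d^3 - 5*I*d^3 + 11*d^2 - 2*I*d^2 - 72*d - 28*I*d + 28 - 72*I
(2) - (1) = 1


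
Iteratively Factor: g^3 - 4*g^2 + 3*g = (g - 1)*(g^2 - 3*g) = (g - 3)*(g - 1)*(g)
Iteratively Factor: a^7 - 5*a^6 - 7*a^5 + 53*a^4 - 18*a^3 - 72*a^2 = (a)*(a^6 - 5*a^5 - 7*a^4 + 53*a^3 - 18*a^2 - 72*a) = a*(a + 3)*(a^5 - 8*a^4 + 17*a^3 + 2*a^2 - 24*a) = a*(a - 3)*(a + 3)*(a^4 - 5*a^3 + 2*a^2 + 8*a) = a*(a - 3)*(a + 1)*(a + 3)*(a^3 - 6*a^2 + 8*a) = a^2*(a - 3)*(a + 1)*(a + 3)*(a^2 - 6*a + 8) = a^2*(a - 4)*(a - 3)*(a + 1)*(a + 3)*(a - 2)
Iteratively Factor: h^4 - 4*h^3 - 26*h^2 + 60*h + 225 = (h + 3)*(h^3 - 7*h^2 - 5*h + 75) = (h - 5)*(h + 3)*(h^2 - 2*h - 15) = (h - 5)*(h + 3)^2*(h - 5)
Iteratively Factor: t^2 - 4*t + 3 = (t - 3)*(t - 1)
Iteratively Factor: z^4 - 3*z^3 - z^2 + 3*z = (z - 1)*(z^3 - 2*z^2 - 3*z) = (z - 3)*(z - 1)*(z^2 + z) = z*(z - 3)*(z - 1)*(z + 1)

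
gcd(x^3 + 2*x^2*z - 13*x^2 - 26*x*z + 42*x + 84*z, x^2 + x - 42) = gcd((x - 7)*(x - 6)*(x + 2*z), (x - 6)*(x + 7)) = x - 6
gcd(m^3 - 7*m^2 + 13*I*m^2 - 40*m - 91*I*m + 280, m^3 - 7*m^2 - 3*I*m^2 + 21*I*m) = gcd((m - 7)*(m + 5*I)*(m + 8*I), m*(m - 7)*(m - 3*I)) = m - 7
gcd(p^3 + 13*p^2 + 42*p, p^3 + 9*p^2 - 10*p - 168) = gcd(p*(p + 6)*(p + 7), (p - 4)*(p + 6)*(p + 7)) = p^2 + 13*p + 42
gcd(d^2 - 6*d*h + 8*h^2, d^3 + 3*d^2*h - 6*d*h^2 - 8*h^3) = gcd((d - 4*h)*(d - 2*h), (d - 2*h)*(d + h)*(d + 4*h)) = d - 2*h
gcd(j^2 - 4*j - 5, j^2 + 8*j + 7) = j + 1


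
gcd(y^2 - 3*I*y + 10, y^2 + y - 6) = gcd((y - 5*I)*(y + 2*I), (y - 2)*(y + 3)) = 1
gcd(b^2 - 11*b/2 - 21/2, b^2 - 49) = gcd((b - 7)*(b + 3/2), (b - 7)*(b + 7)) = b - 7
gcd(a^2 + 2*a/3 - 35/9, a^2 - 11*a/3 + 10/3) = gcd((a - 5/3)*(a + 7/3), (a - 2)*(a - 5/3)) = a - 5/3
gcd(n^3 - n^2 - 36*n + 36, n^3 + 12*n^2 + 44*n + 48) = n + 6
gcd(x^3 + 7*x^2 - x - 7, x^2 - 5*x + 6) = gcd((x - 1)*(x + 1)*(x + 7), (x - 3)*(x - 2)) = 1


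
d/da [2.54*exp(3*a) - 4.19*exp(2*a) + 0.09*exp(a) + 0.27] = (7.62*exp(2*a) - 8.38*exp(a) + 0.09)*exp(a)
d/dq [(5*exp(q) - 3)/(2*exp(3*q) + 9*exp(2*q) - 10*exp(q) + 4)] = (-20*exp(3*q) - 27*exp(2*q) + 54*exp(q) - 10)*exp(q)/(4*exp(6*q) + 36*exp(5*q) + 41*exp(4*q) - 164*exp(3*q) + 172*exp(2*q) - 80*exp(q) + 16)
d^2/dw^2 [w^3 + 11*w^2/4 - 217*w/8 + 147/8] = 6*w + 11/2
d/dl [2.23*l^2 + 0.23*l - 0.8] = 4.46*l + 0.23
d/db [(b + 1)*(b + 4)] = 2*b + 5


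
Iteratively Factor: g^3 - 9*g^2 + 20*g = (g - 4)*(g^2 - 5*g) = g*(g - 4)*(g - 5)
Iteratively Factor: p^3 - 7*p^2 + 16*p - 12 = (p - 2)*(p^2 - 5*p + 6) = (p - 3)*(p - 2)*(p - 2)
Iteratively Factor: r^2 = (r)*(r)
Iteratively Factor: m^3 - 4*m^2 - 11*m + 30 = (m - 2)*(m^2 - 2*m - 15) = (m - 2)*(m + 3)*(m - 5)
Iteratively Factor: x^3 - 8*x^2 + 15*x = (x)*(x^2 - 8*x + 15) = x*(x - 5)*(x - 3)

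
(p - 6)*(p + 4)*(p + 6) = p^3 + 4*p^2 - 36*p - 144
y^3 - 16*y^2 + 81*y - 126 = (y - 7)*(y - 6)*(y - 3)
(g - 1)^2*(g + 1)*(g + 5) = g^4 + 4*g^3 - 6*g^2 - 4*g + 5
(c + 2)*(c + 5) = c^2 + 7*c + 10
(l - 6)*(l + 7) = l^2 + l - 42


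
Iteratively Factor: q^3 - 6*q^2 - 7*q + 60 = (q - 5)*(q^2 - q - 12) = (q - 5)*(q - 4)*(q + 3)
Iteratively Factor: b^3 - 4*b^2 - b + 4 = (b - 1)*(b^2 - 3*b - 4) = (b - 4)*(b - 1)*(b + 1)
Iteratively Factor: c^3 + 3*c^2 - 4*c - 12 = (c + 2)*(c^2 + c - 6) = (c - 2)*(c + 2)*(c + 3)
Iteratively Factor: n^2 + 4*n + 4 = (n + 2)*(n + 2)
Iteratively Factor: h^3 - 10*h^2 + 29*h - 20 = (h - 4)*(h^2 - 6*h + 5) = (h - 4)*(h - 1)*(h - 5)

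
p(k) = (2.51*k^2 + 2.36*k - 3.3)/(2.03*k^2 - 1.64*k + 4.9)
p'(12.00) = -0.01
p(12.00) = 1.39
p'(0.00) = 0.26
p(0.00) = -0.67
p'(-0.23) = -0.11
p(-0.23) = -0.69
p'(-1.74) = -0.45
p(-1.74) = 0.01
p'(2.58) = 0.22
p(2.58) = 1.37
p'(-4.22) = -0.14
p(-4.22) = 0.66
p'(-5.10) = -0.10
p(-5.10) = 0.76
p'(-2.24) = -0.35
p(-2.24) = 0.21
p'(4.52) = -0.00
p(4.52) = 1.51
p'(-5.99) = -0.07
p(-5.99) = 0.83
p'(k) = (1.64 - 4.06*k)*(2.51*k^2 + 2.36*k - 3.3)/(2.03*k^2 - 1.64*k + 4.9)^2 + (5.02*k + 2.36)/(2.03*k^2 - 1.64*k + 4.9) = (-8.9072*k^2 + 37.996*k + 6.152)/(4.1209*k^4 - 6.6584*k^3 + 22.5836*k^2 - 16.072*k + 24.01)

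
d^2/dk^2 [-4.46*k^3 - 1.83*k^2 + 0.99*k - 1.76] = -26.76*k - 3.66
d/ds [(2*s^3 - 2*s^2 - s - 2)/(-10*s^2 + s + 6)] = 4*(-5*s^4 + s^3 + 6*s^2 - 16*s - 1)/(100*s^4 - 20*s^3 - 119*s^2 + 12*s + 36)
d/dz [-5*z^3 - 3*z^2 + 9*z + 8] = -15*z^2 - 6*z + 9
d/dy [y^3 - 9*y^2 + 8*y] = 3*y^2 - 18*y + 8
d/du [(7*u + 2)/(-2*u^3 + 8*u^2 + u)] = 2*(14*u^3 - 22*u^2 - 16*u - 1)/(u^2*(4*u^4 - 32*u^3 + 60*u^2 + 16*u + 1))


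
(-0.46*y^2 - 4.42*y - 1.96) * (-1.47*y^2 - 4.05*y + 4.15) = 0.6762*y^4 + 8.3604*y^3 + 18.8732*y^2 - 10.405*y - 8.134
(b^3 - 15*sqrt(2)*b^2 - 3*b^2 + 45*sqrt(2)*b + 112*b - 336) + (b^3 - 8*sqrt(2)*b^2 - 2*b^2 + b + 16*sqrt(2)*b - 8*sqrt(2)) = 2*b^3 - 23*sqrt(2)*b^2 - 5*b^2 + 61*sqrt(2)*b + 113*b - 336 - 8*sqrt(2)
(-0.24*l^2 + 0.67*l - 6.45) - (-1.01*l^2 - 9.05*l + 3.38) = 0.77*l^2 + 9.72*l - 9.83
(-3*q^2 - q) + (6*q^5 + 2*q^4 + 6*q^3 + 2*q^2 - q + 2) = 6*q^5 + 2*q^4 + 6*q^3 - q^2 - 2*q + 2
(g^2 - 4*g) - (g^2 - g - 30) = 30 - 3*g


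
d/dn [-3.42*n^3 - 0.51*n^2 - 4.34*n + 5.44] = -10.26*n^2 - 1.02*n - 4.34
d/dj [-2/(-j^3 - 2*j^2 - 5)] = 2*j*(-3*j - 4)/(j^3 + 2*j^2 + 5)^2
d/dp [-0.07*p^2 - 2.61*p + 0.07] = -0.14*p - 2.61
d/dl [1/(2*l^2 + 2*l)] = (-l - 1/2)/(l^2*(l + 1)^2)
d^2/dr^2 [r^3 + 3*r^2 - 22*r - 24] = 6*r + 6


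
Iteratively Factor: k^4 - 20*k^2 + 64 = (k + 2)*(k^3 - 2*k^2 - 16*k + 32) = (k - 2)*(k + 2)*(k^2 - 16) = (k - 4)*(k - 2)*(k + 2)*(k + 4)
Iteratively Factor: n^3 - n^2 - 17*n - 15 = (n + 1)*(n^2 - 2*n - 15) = (n - 5)*(n + 1)*(n + 3)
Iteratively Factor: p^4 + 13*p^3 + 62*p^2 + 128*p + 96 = (p + 3)*(p^3 + 10*p^2 + 32*p + 32) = (p + 3)*(p + 4)*(p^2 + 6*p + 8) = (p + 3)*(p + 4)^2*(p + 2)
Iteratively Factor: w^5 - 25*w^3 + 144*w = (w - 3)*(w^4 + 3*w^3 - 16*w^2 - 48*w) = (w - 3)*(w + 4)*(w^3 - w^2 - 12*w) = (w - 3)*(w + 3)*(w + 4)*(w^2 - 4*w) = (w - 4)*(w - 3)*(w + 3)*(w + 4)*(w)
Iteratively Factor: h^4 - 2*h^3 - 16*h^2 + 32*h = (h - 4)*(h^3 + 2*h^2 - 8*h) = (h - 4)*(h - 2)*(h^2 + 4*h) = (h - 4)*(h - 2)*(h + 4)*(h)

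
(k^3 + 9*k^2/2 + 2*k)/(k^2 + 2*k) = (k^2 + 9*k/2 + 2)/(k + 2)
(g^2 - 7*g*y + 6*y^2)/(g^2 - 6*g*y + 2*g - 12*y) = (g - y)/(g + 2)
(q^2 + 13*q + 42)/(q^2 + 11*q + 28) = (q + 6)/(q + 4)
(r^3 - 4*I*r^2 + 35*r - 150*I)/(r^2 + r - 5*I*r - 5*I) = (r^2 + I*r + 30)/(r + 1)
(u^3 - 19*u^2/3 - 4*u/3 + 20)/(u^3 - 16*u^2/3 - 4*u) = (3*u^2 - u - 10)/(u*(3*u + 2))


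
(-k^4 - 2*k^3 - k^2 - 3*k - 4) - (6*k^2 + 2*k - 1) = -k^4 - 2*k^3 - 7*k^2 - 5*k - 3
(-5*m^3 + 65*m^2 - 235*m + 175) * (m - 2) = -5*m^4 + 75*m^3 - 365*m^2 + 645*m - 350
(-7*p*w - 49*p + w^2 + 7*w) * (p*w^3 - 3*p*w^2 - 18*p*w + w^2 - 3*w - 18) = -7*p^2*w^4 - 28*p^2*w^3 + 273*p^2*w^2 + 882*p^2*w + p*w^5 + 4*p*w^4 - 46*p*w^3 - 154*p*w^2 + 273*p*w + 882*p + w^4 + 4*w^3 - 39*w^2 - 126*w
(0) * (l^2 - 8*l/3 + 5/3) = 0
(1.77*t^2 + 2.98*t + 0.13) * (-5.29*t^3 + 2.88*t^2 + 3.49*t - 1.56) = -9.3633*t^5 - 10.6666*t^4 + 14.072*t^3 + 8.0134*t^2 - 4.1951*t - 0.2028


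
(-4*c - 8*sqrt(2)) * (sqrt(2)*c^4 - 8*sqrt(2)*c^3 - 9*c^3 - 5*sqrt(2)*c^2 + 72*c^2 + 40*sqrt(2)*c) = -4*sqrt(2)*c^5 + 20*c^4 + 32*sqrt(2)*c^4 - 160*c^3 + 92*sqrt(2)*c^3 - 736*sqrt(2)*c^2 + 80*c^2 - 640*c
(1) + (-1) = 0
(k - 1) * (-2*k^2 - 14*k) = -2*k^3 - 12*k^2 + 14*k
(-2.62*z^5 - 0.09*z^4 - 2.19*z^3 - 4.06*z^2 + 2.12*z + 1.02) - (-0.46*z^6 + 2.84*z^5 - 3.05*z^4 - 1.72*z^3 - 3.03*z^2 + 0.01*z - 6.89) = 0.46*z^6 - 5.46*z^5 + 2.96*z^4 - 0.47*z^3 - 1.03*z^2 + 2.11*z + 7.91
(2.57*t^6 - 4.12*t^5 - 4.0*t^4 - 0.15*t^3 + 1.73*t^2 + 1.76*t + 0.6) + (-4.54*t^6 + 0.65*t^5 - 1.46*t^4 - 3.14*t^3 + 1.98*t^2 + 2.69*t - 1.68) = -1.97*t^6 - 3.47*t^5 - 5.46*t^4 - 3.29*t^3 + 3.71*t^2 + 4.45*t - 1.08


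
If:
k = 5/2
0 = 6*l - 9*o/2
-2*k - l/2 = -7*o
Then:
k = 5/2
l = 30/53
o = 40/53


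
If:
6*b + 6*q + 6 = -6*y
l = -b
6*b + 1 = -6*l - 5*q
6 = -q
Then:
No Solution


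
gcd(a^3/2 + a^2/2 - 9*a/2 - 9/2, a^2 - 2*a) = 1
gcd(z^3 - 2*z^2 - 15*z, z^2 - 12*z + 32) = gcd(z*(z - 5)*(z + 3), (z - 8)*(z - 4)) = 1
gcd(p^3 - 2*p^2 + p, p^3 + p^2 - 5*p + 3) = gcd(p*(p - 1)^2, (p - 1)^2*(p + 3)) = p^2 - 2*p + 1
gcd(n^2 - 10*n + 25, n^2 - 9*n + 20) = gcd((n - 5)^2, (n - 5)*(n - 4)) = n - 5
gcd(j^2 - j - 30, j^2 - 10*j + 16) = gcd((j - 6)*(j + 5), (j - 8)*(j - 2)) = 1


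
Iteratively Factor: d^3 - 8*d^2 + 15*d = (d - 5)*(d^2 - 3*d) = (d - 5)*(d - 3)*(d)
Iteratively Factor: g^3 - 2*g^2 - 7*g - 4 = (g + 1)*(g^2 - 3*g - 4) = (g - 4)*(g + 1)*(g + 1)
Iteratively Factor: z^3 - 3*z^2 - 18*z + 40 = (z + 4)*(z^2 - 7*z + 10) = (z - 2)*(z + 4)*(z - 5)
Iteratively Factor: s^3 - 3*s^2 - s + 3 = (s - 3)*(s^2 - 1) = (s - 3)*(s + 1)*(s - 1)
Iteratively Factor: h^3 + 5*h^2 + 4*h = (h + 4)*(h^2 + h) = (h + 1)*(h + 4)*(h)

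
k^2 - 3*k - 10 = (k - 5)*(k + 2)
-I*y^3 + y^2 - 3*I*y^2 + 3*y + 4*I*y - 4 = (y - 1)*(y + 4)*(-I*y + 1)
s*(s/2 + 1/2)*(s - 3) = s^3/2 - s^2 - 3*s/2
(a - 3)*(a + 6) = a^2 + 3*a - 18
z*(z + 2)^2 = z^3 + 4*z^2 + 4*z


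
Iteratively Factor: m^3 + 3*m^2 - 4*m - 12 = (m + 2)*(m^2 + m - 6) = (m - 2)*(m + 2)*(m + 3)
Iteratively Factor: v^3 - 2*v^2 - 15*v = (v)*(v^2 - 2*v - 15) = v*(v - 5)*(v + 3)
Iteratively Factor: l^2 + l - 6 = (l + 3)*(l - 2)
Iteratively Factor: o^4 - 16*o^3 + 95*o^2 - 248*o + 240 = (o - 4)*(o^3 - 12*o^2 + 47*o - 60) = (o - 5)*(o - 4)*(o^2 - 7*o + 12) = (o - 5)*(o - 4)^2*(o - 3)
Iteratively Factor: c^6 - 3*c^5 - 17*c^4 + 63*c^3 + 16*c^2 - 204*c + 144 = (c - 3)*(c^5 - 17*c^3 + 12*c^2 + 52*c - 48) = (c - 3)*(c - 1)*(c^4 + c^3 - 16*c^2 - 4*c + 48) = (c - 3)*(c - 1)*(c + 2)*(c^3 - c^2 - 14*c + 24) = (c - 3)*(c - 2)*(c - 1)*(c + 2)*(c^2 + c - 12) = (c - 3)^2*(c - 2)*(c - 1)*(c + 2)*(c + 4)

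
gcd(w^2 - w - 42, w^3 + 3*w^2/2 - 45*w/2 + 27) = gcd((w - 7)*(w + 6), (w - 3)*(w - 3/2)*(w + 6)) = w + 6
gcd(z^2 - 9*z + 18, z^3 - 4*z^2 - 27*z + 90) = z^2 - 9*z + 18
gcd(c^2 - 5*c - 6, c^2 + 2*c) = 1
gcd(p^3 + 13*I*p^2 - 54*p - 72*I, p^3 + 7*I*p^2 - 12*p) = p^2 + 7*I*p - 12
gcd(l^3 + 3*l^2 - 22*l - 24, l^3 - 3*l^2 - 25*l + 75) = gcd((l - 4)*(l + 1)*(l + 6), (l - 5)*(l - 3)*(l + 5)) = 1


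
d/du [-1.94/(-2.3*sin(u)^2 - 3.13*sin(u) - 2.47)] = -(8.924*sin(u) + 6.0722)*cos(u)/(2.3*sin(u)^2 + 3.13*sin(u) + 2.47)^2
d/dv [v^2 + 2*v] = 2*v + 2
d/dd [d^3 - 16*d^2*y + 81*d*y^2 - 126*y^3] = 3*d^2 - 32*d*y + 81*y^2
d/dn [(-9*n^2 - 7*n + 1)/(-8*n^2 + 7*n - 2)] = (-119*n^2 + 52*n + 7)/(64*n^4 - 112*n^3 + 81*n^2 - 28*n + 4)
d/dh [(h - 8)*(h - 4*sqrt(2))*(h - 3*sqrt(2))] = 3*h^2 - 14*sqrt(2)*h - 16*h + 24 + 56*sqrt(2)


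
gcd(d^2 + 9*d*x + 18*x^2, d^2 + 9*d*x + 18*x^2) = d^2 + 9*d*x + 18*x^2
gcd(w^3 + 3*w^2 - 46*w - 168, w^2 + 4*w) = w + 4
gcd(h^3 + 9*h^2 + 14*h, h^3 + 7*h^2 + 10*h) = h^2 + 2*h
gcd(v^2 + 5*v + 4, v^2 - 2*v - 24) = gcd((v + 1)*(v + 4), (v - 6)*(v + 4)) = v + 4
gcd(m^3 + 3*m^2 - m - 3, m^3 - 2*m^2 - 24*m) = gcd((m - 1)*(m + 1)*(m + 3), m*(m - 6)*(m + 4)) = 1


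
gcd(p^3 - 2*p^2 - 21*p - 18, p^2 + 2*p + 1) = p + 1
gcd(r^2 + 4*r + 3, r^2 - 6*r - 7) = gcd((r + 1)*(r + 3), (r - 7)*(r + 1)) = r + 1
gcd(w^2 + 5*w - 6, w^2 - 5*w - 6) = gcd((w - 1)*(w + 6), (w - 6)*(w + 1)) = 1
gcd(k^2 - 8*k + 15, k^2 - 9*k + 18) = k - 3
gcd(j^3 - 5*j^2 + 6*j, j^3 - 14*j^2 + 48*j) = j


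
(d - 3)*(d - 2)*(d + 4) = d^3 - d^2 - 14*d + 24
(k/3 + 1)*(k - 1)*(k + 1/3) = k^3/3 + 7*k^2/9 - 7*k/9 - 1/3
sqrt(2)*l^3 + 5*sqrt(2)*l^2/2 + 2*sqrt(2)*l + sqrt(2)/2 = (l + 1)^2*(sqrt(2)*l + sqrt(2)/2)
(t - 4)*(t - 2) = t^2 - 6*t + 8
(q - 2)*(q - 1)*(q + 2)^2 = q^4 + q^3 - 6*q^2 - 4*q + 8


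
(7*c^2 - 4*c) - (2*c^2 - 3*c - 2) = 5*c^2 - c + 2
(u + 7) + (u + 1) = 2*u + 8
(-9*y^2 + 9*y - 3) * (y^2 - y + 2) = -9*y^4 + 18*y^3 - 30*y^2 + 21*y - 6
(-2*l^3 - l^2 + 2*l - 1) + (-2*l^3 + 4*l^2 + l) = -4*l^3 + 3*l^2 + 3*l - 1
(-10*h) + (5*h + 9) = 9 - 5*h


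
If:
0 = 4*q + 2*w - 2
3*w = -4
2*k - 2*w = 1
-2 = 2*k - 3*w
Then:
No Solution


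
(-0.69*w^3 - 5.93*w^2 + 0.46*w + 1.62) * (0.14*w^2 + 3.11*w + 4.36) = -0.0966*w^5 - 2.9761*w^4 - 21.3863*w^3 - 24.1974*w^2 + 7.0438*w + 7.0632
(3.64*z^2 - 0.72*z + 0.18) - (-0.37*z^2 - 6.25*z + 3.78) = 4.01*z^2 + 5.53*z - 3.6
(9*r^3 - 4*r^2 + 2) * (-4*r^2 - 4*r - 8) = -36*r^5 - 20*r^4 - 56*r^3 + 24*r^2 - 8*r - 16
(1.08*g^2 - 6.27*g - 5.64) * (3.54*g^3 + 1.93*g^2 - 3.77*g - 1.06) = 3.8232*g^5 - 20.1114*g^4 - 36.1383*g^3 + 11.6079*g^2 + 27.909*g + 5.9784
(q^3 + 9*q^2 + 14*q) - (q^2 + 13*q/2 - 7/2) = q^3 + 8*q^2 + 15*q/2 + 7/2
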